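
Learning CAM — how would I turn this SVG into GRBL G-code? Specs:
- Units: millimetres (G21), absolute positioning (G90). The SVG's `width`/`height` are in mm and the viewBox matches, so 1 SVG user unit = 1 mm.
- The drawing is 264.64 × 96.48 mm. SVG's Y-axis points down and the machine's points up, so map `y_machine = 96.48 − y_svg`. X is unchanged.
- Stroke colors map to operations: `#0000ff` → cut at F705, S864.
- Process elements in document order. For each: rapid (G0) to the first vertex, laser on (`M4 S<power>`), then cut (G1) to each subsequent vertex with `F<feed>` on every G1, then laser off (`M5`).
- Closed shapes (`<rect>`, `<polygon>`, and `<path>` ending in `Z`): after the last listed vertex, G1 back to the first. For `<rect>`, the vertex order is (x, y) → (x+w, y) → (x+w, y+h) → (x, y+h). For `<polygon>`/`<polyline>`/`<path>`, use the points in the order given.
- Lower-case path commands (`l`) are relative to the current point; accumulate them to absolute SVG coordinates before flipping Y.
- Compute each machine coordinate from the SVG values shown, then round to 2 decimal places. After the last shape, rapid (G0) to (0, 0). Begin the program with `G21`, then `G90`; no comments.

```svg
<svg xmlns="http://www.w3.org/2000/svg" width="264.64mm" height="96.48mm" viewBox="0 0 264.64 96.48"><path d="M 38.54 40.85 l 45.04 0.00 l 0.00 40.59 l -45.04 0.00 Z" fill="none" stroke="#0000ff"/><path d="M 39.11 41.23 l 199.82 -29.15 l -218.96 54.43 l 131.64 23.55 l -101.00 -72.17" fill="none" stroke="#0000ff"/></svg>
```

1 u = 1 mm; y_m = 96.48 − y.

[1] `<path>` rectangle, #0000ff→cut S864 F705: (38.54,55.63) → (83.58,55.63) → (83.58,15.04) → (38.54,15.04) → (38.54,55.63) (closed)

[2] `<path>` open polyline, #0000ff→cut S864 F705: (39.11,55.25) → (238.93,84.40) → (19.97,29.97) → (151.61,6.42) → (50.61,78.59)

G21
G90
G0 X38.54 Y55.63
M4 S864
G1 X83.58 Y55.63 F705
G1 X83.58 Y15.04 F705
G1 X38.54 Y15.04 F705
G1 X38.54 Y55.63 F705
M5
G0 X39.11 Y55.25
M4 S864
G1 X238.93 Y84.40 F705
G1 X19.97 Y29.97 F705
G1 X151.61 Y6.42 F705
G1 X50.61 Y78.59 F705
M5
G0 X0.00 Y0.00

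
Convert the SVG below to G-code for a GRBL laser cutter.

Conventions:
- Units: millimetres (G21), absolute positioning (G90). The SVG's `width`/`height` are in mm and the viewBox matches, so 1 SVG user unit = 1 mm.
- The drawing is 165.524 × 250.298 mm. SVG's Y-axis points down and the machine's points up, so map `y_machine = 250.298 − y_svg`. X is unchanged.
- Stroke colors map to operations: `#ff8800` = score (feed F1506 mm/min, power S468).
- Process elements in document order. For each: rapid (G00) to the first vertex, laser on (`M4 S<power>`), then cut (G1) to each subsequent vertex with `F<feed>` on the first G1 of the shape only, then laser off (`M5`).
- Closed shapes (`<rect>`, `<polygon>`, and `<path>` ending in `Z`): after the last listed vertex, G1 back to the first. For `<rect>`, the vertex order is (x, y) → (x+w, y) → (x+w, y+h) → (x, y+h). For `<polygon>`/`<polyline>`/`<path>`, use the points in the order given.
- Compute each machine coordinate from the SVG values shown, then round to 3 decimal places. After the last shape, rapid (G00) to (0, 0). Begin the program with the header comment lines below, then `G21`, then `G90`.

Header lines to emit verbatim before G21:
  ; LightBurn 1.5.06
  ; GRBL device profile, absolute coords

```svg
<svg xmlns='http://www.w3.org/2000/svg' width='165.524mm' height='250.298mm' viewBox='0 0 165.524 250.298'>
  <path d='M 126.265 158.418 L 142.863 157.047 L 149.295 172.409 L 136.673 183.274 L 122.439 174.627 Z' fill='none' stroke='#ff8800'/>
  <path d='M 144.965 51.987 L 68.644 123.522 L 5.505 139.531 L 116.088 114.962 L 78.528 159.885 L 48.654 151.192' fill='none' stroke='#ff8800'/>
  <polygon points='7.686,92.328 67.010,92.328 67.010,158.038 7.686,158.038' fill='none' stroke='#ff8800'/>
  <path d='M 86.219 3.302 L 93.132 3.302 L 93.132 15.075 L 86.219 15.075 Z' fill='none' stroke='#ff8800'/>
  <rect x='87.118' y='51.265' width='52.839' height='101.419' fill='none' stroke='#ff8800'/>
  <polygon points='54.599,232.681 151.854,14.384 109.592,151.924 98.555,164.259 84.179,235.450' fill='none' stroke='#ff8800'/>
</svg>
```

; LightBurn 1.5.06
; GRBL device profile, absolute coords
G21
G90
G00 X126.265 Y91.880
M4 S468
G1 X142.863 Y93.251 F1506
G1 X149.295 Y77.889
G1 X136.673 Y67.024
G1 X122.439 Y75.671
G1 X126.265 Y91.880
M5
G00 X144.965 Y198.311
M4 S468
G1 X68.644 Y126.776 F1506
G1 X5.505 Y110.767
G1 X116.088 Y135.336
G1 X78.528 Y90.413
G1 X48.654 Y99.106
M5
G00 X7.686 Y157.970
M4 S468
G1 X67.010 Y157.970 F1506
G1 X67.010 Y92.260
G1 X7.686 Y92.260
G1 X7.686 Y157.970
M5
G00 X86.219 Y246.996
M4 S468
G1 X93.132 Y246.996 F1506
G1 X93.132 Y235.223
G1 X86.219 Y235.223
G1 X86.219 Y246.996
M5
G00 X87.118 Y199.033
M4 S468
G1 X139.957 Y199.033 F1506
G1 X139.957 Y97.614
G1 X87.118 Y97.614
G1 X87.118 Y199.033
M5
G00 X54.599 Y17.617
M4 S468
G1 X151.854 Y235.914 F1506
G1 X109.592 Y98.374
G1 X98.555 Y86.039
G1 X84.179 Y14.848
G1 X54.599 Y17.617
M5
G00 X0.000 Y0.000

viewBox `0 0 165.524 250.298` with mm width/height → 1 unit = 1 mm. Flip: y_m = 250.298 − y_svg.

**Shape 1** — `<path>` regular polygon, stroke `#ff8800` → score (S468, F1506). Machine vertices: (126.265,91.880) → (142.863,93.251) → (149.295,77.889) → (136.673,67.024) → (122.439,75.671) → (126.265,91.880). Closed: final G1 returns to the first vertex.

**Shape 2** — `<path>` open polyline, stroke `#ff8800` → score (S468, F1506). Machine vertices: (144.965,198.311) → (68.644,126.776) → (5.505,110.767) → (116.088,135.336) → (78.528,90.413) → (48.654,99.106). Open path.

**Shape 3** — `<polygon>` rectangle, stroke `#ff8800` → score (S468, F1506). Machine vertices: (7.686,157.970) → (67.010,157.970) → (67.010,92.260) → (7.686,92.260) → (7.686,157.970). Closed: final G1 returns to the first vertex.

**Shape 4** — `<path>` rectangle, stroke `#ff8800` → score (S468, F1506). Machine vertices: (86.219,246.996) → (93.132,246.996) → (93.132,235.223) → (86.219,235.223) → (86.219,246.996). Closed: final G1 returns to the first vertex.

**Shape 5** — `<rect>` rectangle, stroke `#ff8800` → score (S468, F1506). Machine vertices: (87.118,199.033) → (139.957,199.033) → (139.957,97.614) → (87.118,97.614) → (87.118,199.033). Closed: final G1 returns to the first vertex.

**Shape 6** — `<polygon>` closed polygon, stroke `#ff8800` → score (S468, F1506). Machine vertices: (54.599,17.617) → (151.854,235.914) → (109.592,98.374) → (98.555,86.039) → (84.179,14.848) → (54.599,17.617). Closed: final G1 returns to the first vertex.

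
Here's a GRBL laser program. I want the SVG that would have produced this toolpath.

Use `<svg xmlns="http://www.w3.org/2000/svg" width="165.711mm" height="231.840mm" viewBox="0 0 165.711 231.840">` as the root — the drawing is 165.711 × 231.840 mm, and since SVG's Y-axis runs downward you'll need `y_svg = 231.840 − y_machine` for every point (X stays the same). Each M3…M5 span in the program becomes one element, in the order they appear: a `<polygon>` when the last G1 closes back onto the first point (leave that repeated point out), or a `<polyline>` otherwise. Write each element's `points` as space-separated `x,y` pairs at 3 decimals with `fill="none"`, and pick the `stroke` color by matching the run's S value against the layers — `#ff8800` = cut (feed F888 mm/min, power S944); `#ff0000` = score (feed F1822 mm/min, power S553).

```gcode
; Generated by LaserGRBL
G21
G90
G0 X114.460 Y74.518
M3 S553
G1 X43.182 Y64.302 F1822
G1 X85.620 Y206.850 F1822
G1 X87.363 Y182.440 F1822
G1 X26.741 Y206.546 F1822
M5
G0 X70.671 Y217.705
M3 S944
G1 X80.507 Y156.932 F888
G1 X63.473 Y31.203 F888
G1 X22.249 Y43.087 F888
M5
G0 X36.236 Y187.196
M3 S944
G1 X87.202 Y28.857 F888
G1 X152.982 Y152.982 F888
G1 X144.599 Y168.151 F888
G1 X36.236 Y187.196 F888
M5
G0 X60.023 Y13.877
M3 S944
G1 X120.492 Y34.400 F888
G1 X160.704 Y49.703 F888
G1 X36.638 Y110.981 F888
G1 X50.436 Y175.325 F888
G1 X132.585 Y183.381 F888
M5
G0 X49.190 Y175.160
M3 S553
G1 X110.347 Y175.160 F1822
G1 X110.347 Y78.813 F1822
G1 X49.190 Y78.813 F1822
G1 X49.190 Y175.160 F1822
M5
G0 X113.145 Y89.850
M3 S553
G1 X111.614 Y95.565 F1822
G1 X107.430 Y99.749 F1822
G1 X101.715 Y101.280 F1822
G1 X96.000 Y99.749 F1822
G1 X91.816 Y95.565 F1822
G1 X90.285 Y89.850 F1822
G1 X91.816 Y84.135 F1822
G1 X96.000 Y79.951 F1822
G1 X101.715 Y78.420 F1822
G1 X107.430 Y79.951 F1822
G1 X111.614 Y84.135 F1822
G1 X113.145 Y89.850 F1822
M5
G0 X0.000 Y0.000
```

<svg xmlns="http://www.w3.org/2000/svg" width="165.711mm" height="231.840mm" viewBox="0 0 165.711 231.840">
  <polyline points="114.460,157.322 43.182,167.538 85.620,24.990 87.363,49.400 26.741,25.294" fill="none" stroke="#ff0000"/>
  <polyline points="70.671,14.135 80.507,74.908 63.473,200.637 22.249,188.753" fill="none" stroke="#ff8800"/>
  <polygon points="36.236,44.644 87.202,202.983 152.982,78.858 144.599,63.689" fill="none" stroke="#ff8800"/>
  <polyline points="60.023,217.963 120.492,197.440 160.704,182.137 36.638,120.859 50.436,56.515 132.585,48.459" fill="none" stroke="#ff8800"/>
  <polygon points="49.190,56.680 110.347,56.680 110.347,153.027 49.190,153.027" fill="none" stroke="#ff0000"/>
  <polygon points="113.145,141.990 111.614,136.275 107.430,132.091 101.715,130.560 96.000,132.091 91.816,136.275 90.285,141.990 91.816,147.705 96.000,151.889 101.715,153.420 107.430,151.889 111.614,147.705" fill="none" stroke="#ff0000"/>
</svg>

Machine Y-up, SVG Y-down with viewBox height 231.840, so y_svg = 231.840 − y_machine; X carries over.

Run 1: power S553 maps to stroke `#ff0000` (score). The run is open, so emit a `<polyline>` with points (Y-flipped): 114.460,157.322 43.182,167.538 85.620,24.990 87.363,49.400 26.741,25.294.

Run 2: power S944 maps to stroke `#ff8800` (cut). The run is open, so emit a `<polyline>` with points (Y-flipped): 70.671,14.135 80.507,74.908 63.473,200.637 22.249,188.753.

Run 3: power S944 maps to stroke `#ff8800` (cut). The run returns to its start, so emit a `<polygon>` with points (Y-flipped): 36.236,44.644 87.202,202.983 152.982,78.858 144.599,63.689.

Run 4: S944 ⇒ cut layer `#ff8800`. The run is open, so emit a `<polyline>` with points (Y-flipped): 60.023,217.963 120.492,197.440 160.704,182.137 36.638,120.859 50.436,56.515 132.585,48.459.

Run 5: the run's S553 means `#ff0000` (score). The run returns to its start, so emit a `<polygon>` with points (Y-flipped): 49.190,56.680 110.347,56.680 110.347,153.027 49.190,153.027.

Run 6: power S553 maps to stroke `#ff0000` (score). The run returns to its start, so emit a `<polygon>` with points (Y-flipped): 113.145,141.990 111.614,136.275 107.430,132.091 101.715,130.560 96.000,132.091 91.816,136.275 90.285,141.990 91.816,147.705 96.000,151.889 101.715,153.420 107.430,151.889 111.614,147.705.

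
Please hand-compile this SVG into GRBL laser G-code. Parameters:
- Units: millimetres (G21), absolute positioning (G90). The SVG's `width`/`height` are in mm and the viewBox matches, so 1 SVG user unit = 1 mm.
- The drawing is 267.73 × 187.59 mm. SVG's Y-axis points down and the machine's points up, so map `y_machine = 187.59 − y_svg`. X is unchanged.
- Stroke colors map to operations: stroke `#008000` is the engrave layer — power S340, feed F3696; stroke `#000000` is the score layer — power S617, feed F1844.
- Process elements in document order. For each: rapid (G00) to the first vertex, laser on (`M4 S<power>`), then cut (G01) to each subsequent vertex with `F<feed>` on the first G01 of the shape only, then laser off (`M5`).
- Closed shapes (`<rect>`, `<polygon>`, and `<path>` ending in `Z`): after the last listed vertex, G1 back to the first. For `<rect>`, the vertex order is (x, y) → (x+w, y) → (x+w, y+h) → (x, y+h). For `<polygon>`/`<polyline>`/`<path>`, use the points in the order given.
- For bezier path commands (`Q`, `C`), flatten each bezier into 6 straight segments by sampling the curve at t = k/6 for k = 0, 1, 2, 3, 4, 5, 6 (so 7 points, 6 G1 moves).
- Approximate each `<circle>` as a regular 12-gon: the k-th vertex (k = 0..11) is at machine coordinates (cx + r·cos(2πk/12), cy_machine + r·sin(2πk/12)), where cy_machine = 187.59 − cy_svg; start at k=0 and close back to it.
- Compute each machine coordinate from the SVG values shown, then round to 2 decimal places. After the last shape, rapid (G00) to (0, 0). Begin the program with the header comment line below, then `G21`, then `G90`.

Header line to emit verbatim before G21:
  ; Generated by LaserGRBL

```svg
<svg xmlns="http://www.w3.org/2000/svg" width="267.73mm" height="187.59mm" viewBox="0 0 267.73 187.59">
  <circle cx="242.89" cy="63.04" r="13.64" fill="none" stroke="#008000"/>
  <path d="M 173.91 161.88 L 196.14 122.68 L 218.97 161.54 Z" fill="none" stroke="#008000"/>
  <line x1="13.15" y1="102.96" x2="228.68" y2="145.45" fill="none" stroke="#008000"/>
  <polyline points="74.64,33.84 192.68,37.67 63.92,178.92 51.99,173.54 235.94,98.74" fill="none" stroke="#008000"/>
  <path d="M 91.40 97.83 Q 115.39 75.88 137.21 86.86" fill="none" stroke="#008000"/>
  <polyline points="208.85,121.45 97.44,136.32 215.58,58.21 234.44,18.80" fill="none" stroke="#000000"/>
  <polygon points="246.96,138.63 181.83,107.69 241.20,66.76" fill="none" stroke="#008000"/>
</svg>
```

viewBox `0 0 267.73 187.59` with mm width/height → 1 unit = 1 mm. Flip: y_m = 187.59 − y_svg.

**Shape 1** — `<circle>` circle, stroke `#008000` → engrave (S340, F3696). Machine vertices: (256.53,124.55) → (254.70,131.37) → (249.71,136.36) → (242.89,138.19) → (236.07,136.36) → (231.08,131.37) → (229.25,124.55) → (231.08,117.73) → (236.07,112.74) → (242.89,110.91) → (249.71,112.74) → (254.70,117.73) → (256.53,124.55). Closed: final G1 returns to the first vertex.

**Shape 2** — `<path>` regular polygon, stroke `#008000` → engrave (S340, F3696). Machine vertices: (173.91,25.71) → (196.14,64.91) → (218.97,26.05) → (173.91,25.71). Closed: final G1 returns to the first vertex.

**Shape 3** — `<line>` line segment, stroke `#008000` → engrave (S340, F3696). Machine vertices: (13.15,84.63) → (228.68,42.14). Open path.

**Shape 4** — `<polyline>` open polyline, stroke `#008000` → engrave (S340, F3696). Machine vertices: (74.64,153.75) → (192.68,149.92) → (63.92,8.67) → (51.99,14.05) → (235.94,88.85). Open path.

**Shape 5** — `<path>` quadratic bezier, stroke `#008000` → engrave (S340, F3696). Control points (SVG): P0=(91.40,97.83), P1=(115.39,75.88), P2=(137.21,86.86); sampled at t=k/6. Machine vertices: (91.40,89.76) → (99.34,96.16) → (107.15,100.73) → (114.85,103.48) → (122.42,104.39) → (129.88,103.48) → (137.21,100.73). Open path.

**Shape 6** — `<polyline>` open polyline, stroke `#000000` → score (S617, F1844). Machine vertices: (208.85,66.14) → (97.44,51.27) → (215.58,129.38) → (234.44,168.79). Open path.

**Shape 7** — `<polygon>` regular polygon, stroke `#008000` → engrave (S340, F3696). Machine vertices: (246.96,48.96) → (181.83,79.90) → (241.20,120.83) → (246.96,48.96). Closed: final G1 returns to the first vertex.

; Generated by LaserGRBL
G21
G90
G00 X256.53 Y124.55
M4 S340
G01 X254.70 Y131.37 F3696
G01 X249.71 Y136.36
G01 X242.89 Y138.19
G01 X236.07 Y136.36
G01 X231.08 Y131.37
G01 X229.25 Y124.55
G01 X231.08 Y117.73
G01 X236.07 Y112.74
G01 X242.89 Y110.91
G01 X249.71 Y112.74
G01 X254.70 Y117.73
G01 X256.53 Y124.55
M5
G00 X173.91 Y25.71
M4 S340
G01 X196.14 Y64.91 F3696
G01 X218.97 Y26.05
G01 X173.91 Y25.71
M5
G00 X13.15 Y84.63
M4 S340
G01 X228.68 Y42.14 F3696
M5
G00 X74.64 Y153.75
M4 S340
G01 X192.68 Y149.92 F3696
G01 X63.92 Y8.67
G01 X51.99 Y14.05
G01 X235.94 Y88.85
M5
G00 X91.40 Y89.76
M4 S340
G01 X99.34 Y96.16 F3696
G01 X107.15 Y100.73
G01 X114.85 Y103.48
G01 X122.42 Y104.39
G01 X129.88 Y103.48
G01 X137.21 Y100.73
M5
G00 X208.85 Y66.14
M4 S617
G01 X97.44 Y51.27 F1844
G01 X215.58 Y129.38
G01 X234.44 Y168.79
M5
G00 X246.96 Y48.96
M4 S340
G01 X181.83 Y79.90 F3696
G01 X241.20 Y120.83
G01 X246.96 Y48.96
M5
G00 X0.00 Y0.00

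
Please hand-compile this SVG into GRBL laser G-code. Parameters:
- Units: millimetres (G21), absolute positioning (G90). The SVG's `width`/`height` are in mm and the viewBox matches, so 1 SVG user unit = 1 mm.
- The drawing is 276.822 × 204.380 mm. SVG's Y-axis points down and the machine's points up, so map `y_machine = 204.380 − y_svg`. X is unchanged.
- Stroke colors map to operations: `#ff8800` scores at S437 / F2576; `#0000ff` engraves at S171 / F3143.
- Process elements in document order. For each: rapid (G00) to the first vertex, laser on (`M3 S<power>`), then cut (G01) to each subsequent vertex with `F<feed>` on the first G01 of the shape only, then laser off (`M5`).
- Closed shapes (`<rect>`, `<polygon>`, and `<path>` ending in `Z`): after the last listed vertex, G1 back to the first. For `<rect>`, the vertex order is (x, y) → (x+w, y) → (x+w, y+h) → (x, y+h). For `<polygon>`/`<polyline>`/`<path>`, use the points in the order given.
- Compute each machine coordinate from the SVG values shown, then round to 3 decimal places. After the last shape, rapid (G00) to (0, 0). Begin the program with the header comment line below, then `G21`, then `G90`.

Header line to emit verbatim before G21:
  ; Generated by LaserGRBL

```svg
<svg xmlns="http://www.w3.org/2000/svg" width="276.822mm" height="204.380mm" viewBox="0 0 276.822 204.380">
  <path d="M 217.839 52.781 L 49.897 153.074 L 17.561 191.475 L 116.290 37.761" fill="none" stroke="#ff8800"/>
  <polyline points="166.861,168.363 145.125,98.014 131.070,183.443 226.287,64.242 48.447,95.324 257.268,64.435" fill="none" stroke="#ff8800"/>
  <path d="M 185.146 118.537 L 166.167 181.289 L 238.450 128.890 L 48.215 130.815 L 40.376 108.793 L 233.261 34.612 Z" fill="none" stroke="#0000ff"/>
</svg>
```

1 u = 1 mm; y_m = 204.380 − y.

[1] `<path>` open polyline, #ff8800→score S437 F2576: (217.839,151.599) → (49.897,51.306) → (17.561,12.905) → (116.290,166.619)

[2] `<polyline>` open polyline, #ff8800→score S437 F2576: (166.861,36.017) → (145.125,106.366) → (131.070,20.937) → (226.287,140.138) → (48.447,109.056) → (257.268,139.945)

[3] `<path>` closed polygon, #0000ff→engrave S171 F3143: (185.146,85.843) → (166.167,23.091) → (238.450,75.490) → (48.215,73.565) → (40.376,95.587) → (233.261,169.768) → (185.146,85.843) (closed)

; Generated by LaserGRBL
G21
G90
G00 X217.839 Y151.599
M3 S437
G01 X49.897 Y51.306 F2576
G01 X17.561 Y12.905
G01 X116.290 Y166.619
M5
G00 X166.861 Y36.017
M3 S437
G01 X145.125 Y106.366 F2576
G01 X131.070 Y20.937
G01 X226.287 Y140.138
G01 X48.447 Y109.056
G01 X257.268 Y139.945
M5
G00 X185.146 Y85.843
M3 S171
G01 X166.167 Y23.091 F3143
G01 X238.450 Y75.490
G01 X48.215 Y73.565
G01 X40.376 Y95.587
G01 X233.261 Y169.768
G01 X185.146 Y85.843
M5
G00 X0.000 Y0.000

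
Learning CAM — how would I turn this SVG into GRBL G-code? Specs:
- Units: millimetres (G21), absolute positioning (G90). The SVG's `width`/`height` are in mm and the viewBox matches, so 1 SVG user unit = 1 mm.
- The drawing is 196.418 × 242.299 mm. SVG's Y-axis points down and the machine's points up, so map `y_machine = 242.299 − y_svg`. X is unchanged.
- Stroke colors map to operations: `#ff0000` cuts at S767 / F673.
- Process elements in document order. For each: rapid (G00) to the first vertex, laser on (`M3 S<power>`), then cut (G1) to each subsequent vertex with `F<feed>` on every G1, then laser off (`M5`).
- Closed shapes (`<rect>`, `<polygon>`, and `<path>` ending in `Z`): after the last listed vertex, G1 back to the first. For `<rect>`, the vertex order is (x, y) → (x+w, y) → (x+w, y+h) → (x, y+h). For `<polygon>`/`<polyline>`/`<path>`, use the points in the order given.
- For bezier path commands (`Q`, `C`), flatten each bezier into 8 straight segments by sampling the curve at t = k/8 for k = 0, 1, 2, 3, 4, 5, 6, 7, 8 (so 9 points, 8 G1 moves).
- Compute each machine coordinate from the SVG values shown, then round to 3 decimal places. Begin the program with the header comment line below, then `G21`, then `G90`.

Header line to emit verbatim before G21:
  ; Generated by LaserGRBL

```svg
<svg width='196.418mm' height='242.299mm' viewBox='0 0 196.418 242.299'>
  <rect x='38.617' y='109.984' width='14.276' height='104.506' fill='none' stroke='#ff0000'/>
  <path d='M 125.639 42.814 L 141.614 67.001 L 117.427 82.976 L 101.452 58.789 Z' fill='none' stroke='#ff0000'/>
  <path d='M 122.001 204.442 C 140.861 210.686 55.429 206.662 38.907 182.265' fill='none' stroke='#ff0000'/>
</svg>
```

; Generated by LaserGRBL
G21
G90
G00 X38.617 Y132.315
M3 S767
G1 X52.893 Y132.315 F673
G1 X52.893 Y27.809 F673
G1 X38.617 Y27.809 F673
G1 X38.617 Y132.315 F673
M5
G00 X125.639 Y199.485
M3 S767
G1 X141.614 Y175.298 F673
G1 X117.427 Y159.323 F673
G1 X101.452 Y183.510 F673
G1 X125.639 Y199.485 F673
M5
G00 X122.001 Y37.857
M3 S767
G1 X124.523 Y36.017 F673
G1 X119.298 Y35.257 F673
G1 X108.354 Y35.697 F673
G1 X93.722 Y37.455 F673
G1 X77.432 Y40.649 F673
G1 X61.513 Y45.398 F673
G1 X47.995 Y51.820 F673
G1 X38.907 Y60.034 F673
M5

1 u = 1 mm; y_m = 242.299 − y.

[1] `<rect>` rectangle, #ff0000→cut S767 F673: (38.617,132.315) → (52.893,132.315) → (52.893,27.809) → (38.617,27.809) → (38.617,132.315) (closed)

[2] `<path>` regular polygon, #ff0000→cut S767 F673: (125.639,199.485) → (141.614,175.298) → (117.427,159.323) → (101.452,183.510) → (125.639,199.485) (closed)

[3] `<path>` cubic bezier, #ff0000→cut S767 F673: (122.001,37.857) → (124.523,36.017) → (119.298,35.257) → (108.354,35.697) → (93.722,37.455) → (77.432,40.649) → (61.513,45.398) → (47.995,51.820) → (38.907,60.034)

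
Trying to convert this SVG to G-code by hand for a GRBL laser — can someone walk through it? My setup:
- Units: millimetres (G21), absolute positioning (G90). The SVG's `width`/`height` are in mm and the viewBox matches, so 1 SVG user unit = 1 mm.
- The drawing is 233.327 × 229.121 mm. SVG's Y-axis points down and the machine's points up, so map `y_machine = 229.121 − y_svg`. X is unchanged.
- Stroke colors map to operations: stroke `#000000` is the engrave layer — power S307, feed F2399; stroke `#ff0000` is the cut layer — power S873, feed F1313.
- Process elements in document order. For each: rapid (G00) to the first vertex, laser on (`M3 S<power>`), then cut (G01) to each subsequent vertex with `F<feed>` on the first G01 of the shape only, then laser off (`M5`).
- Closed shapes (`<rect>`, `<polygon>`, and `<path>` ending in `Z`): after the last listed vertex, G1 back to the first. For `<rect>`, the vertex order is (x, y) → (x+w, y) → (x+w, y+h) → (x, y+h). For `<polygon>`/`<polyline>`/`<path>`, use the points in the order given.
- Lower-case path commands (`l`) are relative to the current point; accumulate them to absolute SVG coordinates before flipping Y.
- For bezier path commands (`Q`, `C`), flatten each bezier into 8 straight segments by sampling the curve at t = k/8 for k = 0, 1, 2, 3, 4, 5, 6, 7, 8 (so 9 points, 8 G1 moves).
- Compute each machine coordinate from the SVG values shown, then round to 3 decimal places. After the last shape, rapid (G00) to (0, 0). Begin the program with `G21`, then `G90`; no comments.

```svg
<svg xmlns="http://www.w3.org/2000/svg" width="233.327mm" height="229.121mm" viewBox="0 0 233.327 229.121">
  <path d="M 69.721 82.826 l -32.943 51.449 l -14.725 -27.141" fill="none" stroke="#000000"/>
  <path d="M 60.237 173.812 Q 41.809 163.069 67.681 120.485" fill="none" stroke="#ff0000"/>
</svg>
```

G21
G90
G00 X69.721 Y146.295
M3 S307
G01 X36.778 Y94.846 F2399
G01 X22.053 Y121.987
M5
G00 X60.237 Y55.309
M3 S873
G01 X56.322 Y58.492 F1313
G01 X53.792 Y62.671
G01 X52.646 Y67.844
G01 X52.884 Y74.012
G01 X54.507 Y81.176
G01 X57.514 Y89.334
G01 X61.905 Y98.488
G01 X67.681 Y108.636
M5
G00 X0.000 Y0.000

Since the viewBox matches the mm dimensions, user units are millimetres directly. The only transform is the Y-flip y_m = 229.121 − y_svg.

Shape 1 is a open polyline drawn with `<path>`. Its stroke #000000 means engrave at S307, F2399. After flipping Y the toolpath is (69.721,146.295) → (36.778,94.846) → (22.053,121.987).

Shape 2 is a quadratic bezier drawn with `<path>`. Its stroke #ff0000 means cut at S873, F1313. After flipping Y the toolpath is (60.237,55.309) → (56.322,58.492) → (53.792,62.671) → (52.646,67.844) → (52.884,74.012) → (54.507,81.176) → (57.514,89.334) → (61.905,98.488) → (67.681,108.636).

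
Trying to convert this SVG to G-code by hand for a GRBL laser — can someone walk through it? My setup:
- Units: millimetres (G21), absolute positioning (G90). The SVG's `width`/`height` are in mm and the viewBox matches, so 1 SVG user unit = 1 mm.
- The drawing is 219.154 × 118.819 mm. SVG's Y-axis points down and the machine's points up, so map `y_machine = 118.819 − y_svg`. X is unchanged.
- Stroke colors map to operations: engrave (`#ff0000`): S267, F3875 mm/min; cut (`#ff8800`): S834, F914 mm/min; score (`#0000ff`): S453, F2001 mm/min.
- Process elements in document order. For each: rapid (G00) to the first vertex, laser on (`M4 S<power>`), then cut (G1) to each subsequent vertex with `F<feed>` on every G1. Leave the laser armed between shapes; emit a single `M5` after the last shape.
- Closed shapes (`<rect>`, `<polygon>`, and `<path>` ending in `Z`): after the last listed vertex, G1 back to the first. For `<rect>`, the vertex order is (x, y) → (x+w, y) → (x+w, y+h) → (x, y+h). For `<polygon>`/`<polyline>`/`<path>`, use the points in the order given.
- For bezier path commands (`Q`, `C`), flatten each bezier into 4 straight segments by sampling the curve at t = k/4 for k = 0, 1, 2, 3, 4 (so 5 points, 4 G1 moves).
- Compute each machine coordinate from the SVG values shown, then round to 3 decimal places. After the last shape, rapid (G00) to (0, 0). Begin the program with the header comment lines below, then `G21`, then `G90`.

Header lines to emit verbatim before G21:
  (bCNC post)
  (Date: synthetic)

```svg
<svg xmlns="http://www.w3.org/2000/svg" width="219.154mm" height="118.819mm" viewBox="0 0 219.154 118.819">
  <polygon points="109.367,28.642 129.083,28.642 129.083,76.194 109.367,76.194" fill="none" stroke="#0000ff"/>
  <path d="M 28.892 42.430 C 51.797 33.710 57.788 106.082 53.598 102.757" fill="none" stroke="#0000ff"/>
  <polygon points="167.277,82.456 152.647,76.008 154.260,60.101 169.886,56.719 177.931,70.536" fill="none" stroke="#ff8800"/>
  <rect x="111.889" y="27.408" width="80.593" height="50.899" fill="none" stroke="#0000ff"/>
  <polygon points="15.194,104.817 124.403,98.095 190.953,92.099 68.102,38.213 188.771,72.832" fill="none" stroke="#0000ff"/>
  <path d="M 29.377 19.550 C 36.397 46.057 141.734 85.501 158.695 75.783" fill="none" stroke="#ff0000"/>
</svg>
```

(bCNC post)
(Date: synthetic)
G21
G90
G00 X109.367 Y90.177
M4 S453
G1 X129.083 Y90.177 F2001
G1 X129.083 Y42.625 F2001
G1 X109.367 Y42.625 F2001
G1 X109.367 Y90.177 F2001
G00 X28.892 Y76.389
M4 S453
G1 X43.005 Y70.174 F2001
G1 X51.406 Y48.249 F2001
G1 X54.726 Y25.312 F2001
G1 X53.598 Y16.062 F2001
G00 X167.277 Y36.363
M4 S834
G1 X152.647 Y42.811 F914
G1 X154.260 Y58.718 F914
G1 X169.886 Y62.100 F914
G1 X177.931 Y48.283 F914
G1 X167.277 Y36.363 F914
G00 X111.889 Y91.411
M4 S453
G1 X192.482 Y91.411 F2001
G1 X192.482 Y40.512 F2001
G1 X111.889 Y40.512 F2001
G1 X111.889 Y91.411 F2001
G00 X15.194 Y14.002
M4 S453
G1 X124.403 Y20.724 F2001
G1 X190.953 Y26.720 F2001
G1 X68.102 Y80.606 F2001
G1 X188.771 Y45.987 F2001
G1 X15.194 Y14.002 F2001
G00 X29.377 Y99.269
M4 S267
G1 X50.159 Y77.933 F3875
G1 X90.308 Y57.568 F3875
G1 X132.321 Y43.995 F3875
G1 X158.695 Y43.036 F3875
M5
G00 X0.000 Y0.000

viewBox `0 0 219.154 118.819` with mm width/height → 1 unit = 1 mm. Flip: y_m = 118.819 − y_svg.

**Shape 1** — `<polygon>` rectangle, stroke `#0000ff` → score (S453, F2001). Machine vertices: (109.367,90.177) → (129.083,90.177) → (129.083,42.625) → (109.367,42.625) → (109.367,90.177). Closed: final G1 returns to the first vertex.

**Shape 2** — `<path>` cubic bezier, stroke `#0000ff` → score (S453, F2001). Control points (SVG): P0=(28.892,42.430), P1=(51.797,33.710), P2=(57.788,106.082), P3=(53.598,102.757); sampled at t=k/4. Machine vertices: (28.892,76.389) → (43.005,70.174) → (51.406,48.249) → (54.726,25.312) → (53.598,16.062). Open path.

**Shape 3** — `<polygon>` regular polygon, stroke `#ff8800` → cut (S834, F914). Machine vertices: (167.277,36.363) → (152.647,42.811) → (154.260,58.718) → (169.886,62.100) → (177.931,48.283) → (167.277,36.363). Closed: final G1 returns to the first vertex.

**Shape 4** — `<rect>` rectangle, stroke `#0000ff` → score (S453, F2001). Machine vertices: (111.889,91.411) → (192.482,91.411) → (192.482,40.512) → (111.889,40.512) → (111.889,91.411). Closed: final G1 returns to the first vertex.

**Shape 5** — `<polygon>` closed polygon, stroke `#0000ff` → score (S453, F2001). Machine vertices: (15.194,14.002) → (124.403,20.724) → (190.953,26.720) → (68.102,80.606) → (188.771,45.987) → (15.194,14.002). Closed: final G1 returns to the first vertex.

**Shape 6** — `<path>` cubic bezier, stroke `#ff0000` → engrave (S267, F3875). Control points (SVG): P0=(29.377,19.550), P1=(36.397,46.057), P2=(141.734,85.501), P3=(158.695,75.783); sampled at t=k/4. Machine vertices: (29.377,99.269) → (50.159,77.933) → (90.308,57.568) → (132.321,43.995) → (158.695,43.036). Open path.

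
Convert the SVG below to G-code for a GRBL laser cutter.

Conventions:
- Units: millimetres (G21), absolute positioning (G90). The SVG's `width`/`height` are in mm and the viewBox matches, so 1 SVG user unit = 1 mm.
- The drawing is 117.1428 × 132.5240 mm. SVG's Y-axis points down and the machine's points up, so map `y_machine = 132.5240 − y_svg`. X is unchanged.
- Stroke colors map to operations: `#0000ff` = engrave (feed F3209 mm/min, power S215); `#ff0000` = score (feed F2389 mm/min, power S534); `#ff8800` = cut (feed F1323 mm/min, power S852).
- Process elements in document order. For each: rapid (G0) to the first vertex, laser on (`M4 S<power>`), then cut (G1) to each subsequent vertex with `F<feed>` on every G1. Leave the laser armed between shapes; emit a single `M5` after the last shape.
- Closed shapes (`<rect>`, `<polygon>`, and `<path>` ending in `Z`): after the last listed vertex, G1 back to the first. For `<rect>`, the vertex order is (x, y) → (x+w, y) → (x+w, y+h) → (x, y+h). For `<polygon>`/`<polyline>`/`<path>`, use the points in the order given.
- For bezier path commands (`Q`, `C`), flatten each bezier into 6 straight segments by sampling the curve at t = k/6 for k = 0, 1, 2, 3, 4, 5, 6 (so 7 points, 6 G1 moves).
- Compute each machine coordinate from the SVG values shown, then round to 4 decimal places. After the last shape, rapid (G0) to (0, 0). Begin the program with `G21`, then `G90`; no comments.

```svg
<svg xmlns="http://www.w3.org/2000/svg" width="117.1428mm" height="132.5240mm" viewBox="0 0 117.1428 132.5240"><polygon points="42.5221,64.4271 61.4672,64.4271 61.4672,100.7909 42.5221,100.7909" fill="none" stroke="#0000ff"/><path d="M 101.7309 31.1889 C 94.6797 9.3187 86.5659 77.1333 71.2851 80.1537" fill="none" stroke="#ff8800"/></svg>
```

G21
G90
G0 X42.5221 Y68.0969
M4 S215
G1 X61.4672 Y68.0969 F3209
G1 X61.4672 Y31.7331 F3209
G1 X42.5221 Y31.7331 F3209
G1 X42.5221 Y68.0969 F3209
G0 X101.7309 Y101.3351
M4 S852
G1 X98.0885 Y105.5116 F1323
G1 X94.0994 Y99.0318 F1323
G1 X89.5941 Y86.1867 F1323
G1 X84.4030 Y71.2673 F1323
G1 X78.3565 Y58.5648 F1323
G1 X71.2851 Y52.3703 F1323
M5
G0 X0.0000 Y0.0000

Since the viewBox matches the mm dimensions, user units are millimetres directly. The only transform is the Y-flip y_m = 132.5240 − y_svg.

Shape 1 is a rectangle drawn with `<polygon>`. Its stroke #0000ff means engrave at S215, F3209. After flipping Y the toolpath is (42.5221,68.0969) → (61.4672,68.0969) → (61.4672,31.7331) → (42.5221,31.7331) → (42.5221,68.0969), returning to the start.

Shape 2 is a cubic bezier drawn with `<path>`. Its stroke #ff8800 means cut at S852, F1323. After flipping Y the toolpath is (101.7309,101.3351) → (98.0885,105.5116) → (94.0994,99.0318) → (89.5941,86.1867) → (84.4030,71.2673) → (78.3565,58.5648) → (71.2851,52.3703).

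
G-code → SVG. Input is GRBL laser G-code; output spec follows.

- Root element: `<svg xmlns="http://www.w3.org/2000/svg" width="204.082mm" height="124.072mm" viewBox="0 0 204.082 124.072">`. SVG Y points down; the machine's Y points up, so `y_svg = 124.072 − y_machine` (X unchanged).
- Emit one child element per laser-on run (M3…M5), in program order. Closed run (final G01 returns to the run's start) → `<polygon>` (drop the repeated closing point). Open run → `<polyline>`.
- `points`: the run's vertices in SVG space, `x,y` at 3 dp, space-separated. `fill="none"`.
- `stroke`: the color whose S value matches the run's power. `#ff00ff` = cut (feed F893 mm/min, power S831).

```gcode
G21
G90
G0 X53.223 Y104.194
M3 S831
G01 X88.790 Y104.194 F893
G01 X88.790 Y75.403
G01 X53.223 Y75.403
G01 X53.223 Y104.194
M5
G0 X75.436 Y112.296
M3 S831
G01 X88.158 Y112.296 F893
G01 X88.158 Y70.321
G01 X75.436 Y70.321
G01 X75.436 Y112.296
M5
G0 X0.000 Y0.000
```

<svg xmlns="http://www.w3.org/2000/svg" width="204.082mm" height="124.072mm" viewBox="0 0 204.082 124.072">
  <polygon points="53.223,19.878 88.790,19.878 88.790,48.669 53.223,48.669" fill="none" stroke="#ff00ff"/>
  <polygon points="75.436,11.776 88.158,11.776 88.158,53.751 75.436,53.751" fill="none" stroke="#ff00ff"/>
</svg>

Machine Y-up, SVG Y-down with viewBox height 124.072, so y_svg = 124.072 − y_machine; X carries over. Every run uses S831, so all elements get stroke `#ff00ff` (cut).

Run 1: The run returns to its start, so emit a `<polygon>` with points (Y-flipped): 53.223,19.878 88.790,19.878 88.790,48.669 53.223,48.669.

Run 2: The run returns to its start, so emit a `<polygon>` with points (Y-flipped): 75.436,11.776 88.158,11.776 88.158,53.751 75.436,53.751.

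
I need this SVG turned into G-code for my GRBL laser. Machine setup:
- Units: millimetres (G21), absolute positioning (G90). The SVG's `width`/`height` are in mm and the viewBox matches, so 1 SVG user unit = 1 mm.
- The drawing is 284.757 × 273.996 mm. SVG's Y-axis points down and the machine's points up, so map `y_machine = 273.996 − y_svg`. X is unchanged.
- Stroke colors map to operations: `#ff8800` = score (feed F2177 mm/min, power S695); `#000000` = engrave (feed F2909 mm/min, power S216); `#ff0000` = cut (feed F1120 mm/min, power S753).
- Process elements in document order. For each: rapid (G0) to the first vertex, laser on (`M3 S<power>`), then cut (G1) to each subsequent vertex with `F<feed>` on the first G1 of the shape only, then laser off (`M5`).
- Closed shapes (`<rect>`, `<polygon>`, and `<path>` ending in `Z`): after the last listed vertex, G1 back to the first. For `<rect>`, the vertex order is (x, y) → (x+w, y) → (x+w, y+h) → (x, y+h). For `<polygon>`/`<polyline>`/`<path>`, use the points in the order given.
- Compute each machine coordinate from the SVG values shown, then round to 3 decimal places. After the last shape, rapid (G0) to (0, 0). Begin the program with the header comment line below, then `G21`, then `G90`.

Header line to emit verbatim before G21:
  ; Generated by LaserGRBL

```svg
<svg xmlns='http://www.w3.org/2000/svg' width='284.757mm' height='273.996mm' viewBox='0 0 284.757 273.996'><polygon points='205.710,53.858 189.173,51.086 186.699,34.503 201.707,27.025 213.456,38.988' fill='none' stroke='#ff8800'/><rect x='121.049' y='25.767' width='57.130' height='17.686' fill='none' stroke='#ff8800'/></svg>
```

; Generated by LaserGRBL
G21
G90
G0 X205.710 Y220.138
M3 S695
G1 X189.173 Y222.910 F2177
G1 X186.699 Y239.493
G1 X201.707 Y246.971
G1 X213.456 Y235.008
G1 X205.710 Y220.138
M5
G0 X121.049 Y248.229
M3 S695
G1 X178.179 Y248.229 F2177
G1 X178.179 Y230.543
G1 X121.049 Y230.543
G1 X121.049 Y248.229
M5
G0 X0.000 Y0.000

Since the viewBox matches the mm dimensions, user units are millimetres directly. The only transform is the Y-flip y_m = 273.996 − y_svg.

Shape 1 is a regular polygon drawn with `<polygon>`. Its stroke #ff8800 means score at S695, F2177. After flipping Y the toolpath is (205.710,220.138) → (189.173,222.910) → (186.699,239.493) → (201.707,246.971) → (213.456,235.008) → (205.710,220.138), returning to the start.

Shape 2 is a rectangle drawn with `<rect>`. Its stroke #ff8800 means score at S695, F2177. After flipping Y the toolpath is (121.049,248.229) → (178.179,248.229) → (178.179,230.543) → (121.049,230.543) → (121.049,248.229), returning to the start.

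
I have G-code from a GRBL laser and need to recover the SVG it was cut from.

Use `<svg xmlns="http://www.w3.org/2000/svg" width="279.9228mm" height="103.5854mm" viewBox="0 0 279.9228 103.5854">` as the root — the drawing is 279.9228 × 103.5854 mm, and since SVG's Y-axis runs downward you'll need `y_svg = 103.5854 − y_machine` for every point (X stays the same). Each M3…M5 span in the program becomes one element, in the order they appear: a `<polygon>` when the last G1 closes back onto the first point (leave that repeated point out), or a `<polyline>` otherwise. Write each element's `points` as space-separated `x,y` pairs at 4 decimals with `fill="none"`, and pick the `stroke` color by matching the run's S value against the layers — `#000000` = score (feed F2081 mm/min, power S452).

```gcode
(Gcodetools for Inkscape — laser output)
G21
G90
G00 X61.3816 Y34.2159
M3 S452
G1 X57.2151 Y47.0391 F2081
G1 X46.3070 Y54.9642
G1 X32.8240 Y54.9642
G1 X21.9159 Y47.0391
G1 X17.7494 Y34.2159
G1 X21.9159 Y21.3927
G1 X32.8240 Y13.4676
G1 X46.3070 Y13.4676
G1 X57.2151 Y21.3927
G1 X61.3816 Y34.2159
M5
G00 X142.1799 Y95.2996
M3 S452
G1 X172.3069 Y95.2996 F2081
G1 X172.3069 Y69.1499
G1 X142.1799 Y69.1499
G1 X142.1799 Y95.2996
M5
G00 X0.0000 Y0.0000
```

<svg xmlns="http://www.w3.org/2000/svg" width="279.9228mm" height="103.5854mm" viewBox="0 0 279.9228 103.5854">
  <polygon points="61.3816,69.3695 57.2151,56.5463 46.3070,48.6212 32.8240,48.6212 21.9159,56.5463 17.7494,69.3695 21.9159,82.1927 32.8240,90.1178 46.3070,90.1178 57.2151,82.1927" fill="none" stroke="#000000"/>
  <polygon points="142.1799,8.2858 172.3069,8.2858 172.3069,34.4355 142.1799,34.4355" fill="none" stroke="#000000"/>
</svg>

y_svg = 103.5854 − y_m. Every run uses S452, so all elements get stroke `#000000` (score).

[1] closed run; points: 61.3816,69.3695 57.2151,56.5463 46.3070,48.6212 32.8240,48.6212 21.9159,56.5463 17.7494,69.3695 21.9159,82.1927 32.8240,90.1178 46.3070,90.1178 57.2151,82.1927

[2] closed run; points: 142.1799,8.2858 172.3069,8.2858 172.3069,34.4355 142.1799,34.4355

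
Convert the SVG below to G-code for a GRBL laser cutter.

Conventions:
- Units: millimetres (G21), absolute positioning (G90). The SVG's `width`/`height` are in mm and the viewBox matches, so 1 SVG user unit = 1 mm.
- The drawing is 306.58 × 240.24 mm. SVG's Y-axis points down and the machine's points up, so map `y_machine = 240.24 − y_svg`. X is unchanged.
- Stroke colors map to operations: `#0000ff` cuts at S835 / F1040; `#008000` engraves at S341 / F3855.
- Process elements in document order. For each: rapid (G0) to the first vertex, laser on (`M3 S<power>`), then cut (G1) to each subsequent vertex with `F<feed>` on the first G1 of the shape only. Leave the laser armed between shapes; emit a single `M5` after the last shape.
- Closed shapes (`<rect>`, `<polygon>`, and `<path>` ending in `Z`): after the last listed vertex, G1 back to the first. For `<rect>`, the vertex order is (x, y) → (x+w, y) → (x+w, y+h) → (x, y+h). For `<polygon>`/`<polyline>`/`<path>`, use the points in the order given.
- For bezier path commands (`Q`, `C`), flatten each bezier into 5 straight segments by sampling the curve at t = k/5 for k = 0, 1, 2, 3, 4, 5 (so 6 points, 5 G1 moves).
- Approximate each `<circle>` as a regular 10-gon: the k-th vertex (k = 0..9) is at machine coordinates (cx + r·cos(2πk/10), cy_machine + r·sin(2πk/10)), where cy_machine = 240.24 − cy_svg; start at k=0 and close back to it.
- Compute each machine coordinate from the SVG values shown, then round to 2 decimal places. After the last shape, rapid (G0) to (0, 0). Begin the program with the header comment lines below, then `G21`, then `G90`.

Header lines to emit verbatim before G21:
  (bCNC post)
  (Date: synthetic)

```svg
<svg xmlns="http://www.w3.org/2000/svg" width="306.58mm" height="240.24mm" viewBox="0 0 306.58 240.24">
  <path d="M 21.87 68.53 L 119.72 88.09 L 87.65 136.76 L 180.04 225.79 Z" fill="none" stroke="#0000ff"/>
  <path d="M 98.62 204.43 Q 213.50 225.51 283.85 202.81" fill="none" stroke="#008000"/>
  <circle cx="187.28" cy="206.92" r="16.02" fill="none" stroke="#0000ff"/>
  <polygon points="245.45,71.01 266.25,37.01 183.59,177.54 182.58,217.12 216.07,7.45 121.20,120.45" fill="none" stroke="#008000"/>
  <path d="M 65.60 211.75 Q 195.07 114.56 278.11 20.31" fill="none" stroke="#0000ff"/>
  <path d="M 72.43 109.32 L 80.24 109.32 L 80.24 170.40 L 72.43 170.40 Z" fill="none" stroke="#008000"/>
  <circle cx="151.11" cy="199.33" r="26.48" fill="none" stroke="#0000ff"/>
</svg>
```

viewBox `0 0 306.58 240.24` with mm width/height → 1 unit = 1 mm. Flip: y_m = 240.24 − y_svg.

**Shape 1** — `<path>` closed polygon, stroke `#0000ff` → cut (S835, F1040). Machine vertices: (21.87,171.71) → (119.72,152.15) → (87.65,103.48) → (180.04,14.45) → (21.87,171.71). Closed: final G1 returns to the first vertex.

**Shape 2** — `<path>` quadratic bezier, stroke `#008000` → engrave (S341, F3855). Control points (SVG): P0=(98.62,204.43), P1=(213.50,225.51), P2=(283.85,202.81); sampled at t=k/5. Machine vertices: (98.62,35.81) → (142.79,29.13) → (183.40,25.95) → (220.45,26.27) → (253.93,30.10) → (283.85,37.43). Open path.

**Shape 3** — `<circle>` circle, stroke `#0000ff` → cut (S835, F1040). Machine vertices: (203.30,33.32) → (200.24,42.74) → (192.23,48.56) → (182.33,48.56) → (174.32,42.74) → (171.26,33.32) → (174.32,23.90) → (182.33,18.08) → (192.23,18.08) → (200.24,23.90) → (203.30,33.32). Closed: final G1 returns to the first vertex.

**Shape 4** — `<polygon>` closed polygon, stroke `#008000` → engrave (S341, F3855). Machine vertices: (245.45,169.23) → (266.25,203.23) → (183.59,62.70) → (182.58,23.12) → (216.07,232.79) → (121.20,119.79) → (245.45,169.23). Closed: final G1 returns to the first vertex.

**Shape 5** — `<path>` quadratic bezier, stroke `#0000ff` → cut (S835, F1040). Control points (SVG): P0=(65.60,211.75), P1=(195.07,114.56), P2=(278.11,20.31); sampled at t=k/5. Machine vertices: (65.60,28.49) → (115.53,67.25) → (161.75,105.77) → (204.25,144.06) → (243.04,182.11) → (278.11,219.93). Open path.

**Shape 6** — `<path>` rectangle, stroke `#008000` → engrave (S341, F3855). Machine vertices: (72.43,130.92) → (80.24,130.92) → (80.24,69.84) → (72.43,69.84) → (72.43,130.92). Closed: final G1 returns to the first vertex.

**Shape 7** — `<circle>` circle, stroke `#0000ff` → cut (S835, F1040). Machine vertices: (177.59,40.91) → (172.53,56.47) → (159.29,66.09) → (142.93,66.09) → (129.69,56.47) → (124.63,40.91) → (129.69,25.35) → (142.93,15.73) → (159.29,15.73) → (172.53,25.35) → (177.59,40.91). Closed: final G1 returns to the first vertex.

(bCNC post)
(Date: synthetic)
G21
G90
G0 X21.87 Y171.71
M3 S835
G1 X119.72 Y152.15 F1040
G1 X87.65 Y103.48
G1 X180.04 Y14.45
G1 X21.87 Y171.71
G0 X98.62 Y35.81
M3 S341
G1 X142.79 Y29.13 F3855
G1 X183.40 Y25.95
G1 X220.45 Y26.27
G1 X253.93 Y30.10
G1 X283.85 Y37.43
G0 X203.30 Y33.32
M3 S835
G1 X200.24 Y42.74 F1040
G1 X192.23 Y48.56
G1 X182.33 Y48.56
G1 X174.32 Y42.74
G1 X171.26 Y33.32
G1 X174.32 Y23.90
G1 X182.33 Y18.08
G1 X192.23 Y18.08
G1 X200.24 Y23.90
G1 X203.30 Y33.32
G0 X245.45 Y169.23
M3 S341
G1 X266.25 Y203.23 F3855
G1 X183.59 Y62.70
G1 X182.58 Y23.12
G1 X216.07 Y232.79
G1 X121.20 Y119.79
G1 X245.45 Y169.23
G0 X65.60 Y28.49
M3 S835
G1 X115.53 Y67.25 F1040
G1 X161.75 Y105.77
G1 X204.25 Y144.06
G1 X243.04 Y182.11
G1 X278.11 Y219.93
G0 X72.43 Y130.92
M3 S341
G1 X80.24 Y130.92 F3855
G1 X80.24 Y69.84
G1 X72.43 Y69.84
G1 X72.43 Y130.92
G0 X177.59 Y40.91
M3 S835
G1 X172.53 Y56.47 F1040
G1 X159.29 Y66.09
G1 X142.93 Y66.09
G1 X129.69 Y56.47
G1 X124.63 Y40.91
G1 X129.69 Y25.35
G1 X142.93 Y15.73
G1 X159.29 Y15.73
G1 X172.53 Y25.35
G1 X177.59 Y40.91
M5
G0 X0.00 Y0.00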